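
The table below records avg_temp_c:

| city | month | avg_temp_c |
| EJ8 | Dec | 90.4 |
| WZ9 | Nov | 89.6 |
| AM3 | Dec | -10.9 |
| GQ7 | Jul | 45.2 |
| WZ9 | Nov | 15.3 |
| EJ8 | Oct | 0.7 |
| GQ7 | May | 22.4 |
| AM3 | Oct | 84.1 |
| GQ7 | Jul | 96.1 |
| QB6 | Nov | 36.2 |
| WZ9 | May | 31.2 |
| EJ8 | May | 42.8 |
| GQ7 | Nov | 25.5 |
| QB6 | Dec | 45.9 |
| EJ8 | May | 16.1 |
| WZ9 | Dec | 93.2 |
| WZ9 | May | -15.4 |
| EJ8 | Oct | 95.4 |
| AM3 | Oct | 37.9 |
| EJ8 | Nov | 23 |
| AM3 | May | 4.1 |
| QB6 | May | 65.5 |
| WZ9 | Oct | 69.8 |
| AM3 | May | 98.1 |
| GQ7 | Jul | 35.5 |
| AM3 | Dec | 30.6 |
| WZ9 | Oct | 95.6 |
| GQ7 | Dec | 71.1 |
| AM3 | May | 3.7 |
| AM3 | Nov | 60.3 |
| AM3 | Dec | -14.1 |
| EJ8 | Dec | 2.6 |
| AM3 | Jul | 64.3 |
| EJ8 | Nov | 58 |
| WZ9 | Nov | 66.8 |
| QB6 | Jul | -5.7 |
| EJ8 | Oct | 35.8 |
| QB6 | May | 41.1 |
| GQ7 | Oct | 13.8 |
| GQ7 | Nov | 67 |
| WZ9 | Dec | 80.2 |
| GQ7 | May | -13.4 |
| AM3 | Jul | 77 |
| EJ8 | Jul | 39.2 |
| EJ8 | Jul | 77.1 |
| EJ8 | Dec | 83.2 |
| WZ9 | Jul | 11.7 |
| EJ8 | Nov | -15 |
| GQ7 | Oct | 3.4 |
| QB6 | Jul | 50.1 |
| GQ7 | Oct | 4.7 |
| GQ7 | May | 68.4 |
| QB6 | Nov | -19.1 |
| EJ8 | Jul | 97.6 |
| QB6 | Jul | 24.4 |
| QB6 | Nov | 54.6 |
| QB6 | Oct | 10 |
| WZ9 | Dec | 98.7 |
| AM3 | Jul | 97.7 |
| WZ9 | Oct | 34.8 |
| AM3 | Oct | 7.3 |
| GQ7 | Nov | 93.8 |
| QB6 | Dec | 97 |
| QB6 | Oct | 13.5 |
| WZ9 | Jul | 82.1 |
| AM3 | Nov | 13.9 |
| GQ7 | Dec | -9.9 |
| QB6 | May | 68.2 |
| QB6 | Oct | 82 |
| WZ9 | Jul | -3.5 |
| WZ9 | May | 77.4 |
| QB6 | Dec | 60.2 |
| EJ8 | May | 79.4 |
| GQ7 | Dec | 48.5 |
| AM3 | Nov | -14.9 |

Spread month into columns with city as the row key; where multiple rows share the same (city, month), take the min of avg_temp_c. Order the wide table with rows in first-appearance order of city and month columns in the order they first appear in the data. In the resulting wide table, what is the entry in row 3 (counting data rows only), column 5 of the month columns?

With rows in first-appearance order of city, row 3 is city=AM3. month columns in first-appearance order: Dec, Nov, Jul, Oct, May; column 5 is May.
Long rows with city=AM3, month=May: min(4.1, 98.1, 3.7) = 3.7.

3.7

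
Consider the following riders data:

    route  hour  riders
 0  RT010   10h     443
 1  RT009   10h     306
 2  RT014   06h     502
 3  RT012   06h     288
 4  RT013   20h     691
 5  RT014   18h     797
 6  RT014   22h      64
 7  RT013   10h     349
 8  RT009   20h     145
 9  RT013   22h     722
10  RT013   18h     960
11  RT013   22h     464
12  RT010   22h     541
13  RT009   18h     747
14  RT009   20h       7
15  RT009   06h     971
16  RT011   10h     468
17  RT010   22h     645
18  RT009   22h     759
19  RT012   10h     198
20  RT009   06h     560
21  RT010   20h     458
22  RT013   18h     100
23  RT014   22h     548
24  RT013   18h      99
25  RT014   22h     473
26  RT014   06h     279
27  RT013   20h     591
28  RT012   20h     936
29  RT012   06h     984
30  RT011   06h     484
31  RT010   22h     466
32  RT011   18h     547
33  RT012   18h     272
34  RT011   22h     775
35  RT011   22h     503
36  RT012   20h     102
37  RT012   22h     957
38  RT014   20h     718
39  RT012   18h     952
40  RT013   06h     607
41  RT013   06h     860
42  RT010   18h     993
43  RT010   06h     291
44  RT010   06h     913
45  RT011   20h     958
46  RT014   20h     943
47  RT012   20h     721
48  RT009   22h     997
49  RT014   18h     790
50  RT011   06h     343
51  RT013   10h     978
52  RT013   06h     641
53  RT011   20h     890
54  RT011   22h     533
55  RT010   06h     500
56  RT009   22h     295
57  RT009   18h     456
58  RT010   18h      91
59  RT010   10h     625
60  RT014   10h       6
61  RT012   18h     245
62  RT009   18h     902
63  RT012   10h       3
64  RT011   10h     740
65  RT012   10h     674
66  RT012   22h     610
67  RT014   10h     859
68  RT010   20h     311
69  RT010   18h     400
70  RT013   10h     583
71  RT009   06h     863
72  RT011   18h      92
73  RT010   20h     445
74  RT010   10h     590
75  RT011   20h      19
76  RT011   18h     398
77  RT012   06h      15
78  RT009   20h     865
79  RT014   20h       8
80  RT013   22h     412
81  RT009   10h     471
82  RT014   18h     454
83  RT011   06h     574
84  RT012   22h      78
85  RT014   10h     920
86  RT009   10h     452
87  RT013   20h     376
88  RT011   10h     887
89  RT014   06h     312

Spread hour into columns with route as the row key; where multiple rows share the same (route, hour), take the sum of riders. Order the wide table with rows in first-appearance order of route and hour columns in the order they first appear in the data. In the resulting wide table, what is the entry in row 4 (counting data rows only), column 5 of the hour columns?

1645

With rows in first-appearance order of route, row 4 is route=RT012. hour columns in first-appearance order: 10h, 06h, 20h, 18h, 22h; column 5 is 22h.
Long rows with route=RT012, hour=22h: 957 + 610 + 78 = 1645.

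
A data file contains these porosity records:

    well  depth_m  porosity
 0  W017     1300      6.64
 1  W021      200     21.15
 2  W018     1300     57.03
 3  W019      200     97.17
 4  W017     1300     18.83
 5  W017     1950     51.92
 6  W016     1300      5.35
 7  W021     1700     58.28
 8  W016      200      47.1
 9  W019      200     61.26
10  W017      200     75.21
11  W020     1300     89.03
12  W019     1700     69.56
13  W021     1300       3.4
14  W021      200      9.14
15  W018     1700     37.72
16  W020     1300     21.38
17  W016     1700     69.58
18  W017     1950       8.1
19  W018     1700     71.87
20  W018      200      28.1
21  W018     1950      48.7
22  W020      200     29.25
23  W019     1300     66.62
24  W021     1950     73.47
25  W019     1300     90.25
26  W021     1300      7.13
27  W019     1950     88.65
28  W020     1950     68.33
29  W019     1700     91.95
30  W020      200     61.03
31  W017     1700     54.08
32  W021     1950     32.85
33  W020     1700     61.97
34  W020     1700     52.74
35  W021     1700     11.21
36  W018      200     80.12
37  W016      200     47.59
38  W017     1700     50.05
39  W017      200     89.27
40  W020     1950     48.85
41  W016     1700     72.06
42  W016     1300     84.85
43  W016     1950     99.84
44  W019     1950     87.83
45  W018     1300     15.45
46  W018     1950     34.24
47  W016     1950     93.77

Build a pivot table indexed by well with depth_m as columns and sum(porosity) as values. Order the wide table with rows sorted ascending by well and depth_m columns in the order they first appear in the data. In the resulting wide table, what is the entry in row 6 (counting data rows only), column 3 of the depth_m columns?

106.32

With rows sorted ascending by well, row 6 is well=W021. depth_m columns in first-appearance order: 1300, 200, 1950, 1700; column 3 is 1950.
Long rows with well=W021, depth_m=1950: 73.47 + 32.85 = 106.32.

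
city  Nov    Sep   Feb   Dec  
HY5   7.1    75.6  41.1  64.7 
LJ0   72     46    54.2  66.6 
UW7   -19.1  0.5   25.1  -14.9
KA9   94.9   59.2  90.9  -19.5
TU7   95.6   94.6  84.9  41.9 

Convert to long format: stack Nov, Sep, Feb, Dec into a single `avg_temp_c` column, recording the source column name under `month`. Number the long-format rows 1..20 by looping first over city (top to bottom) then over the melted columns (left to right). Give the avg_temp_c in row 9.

-19.1

20 rows total (5 × 4). Row 9: index ⌊(9-1)/4⌋ = 2 into city → UW7; (9-1) mod 4 = 0 into the melted columns → Nov.
So row 9 is (UW7, Nov, -19.1); avg_temp_c = -19.1.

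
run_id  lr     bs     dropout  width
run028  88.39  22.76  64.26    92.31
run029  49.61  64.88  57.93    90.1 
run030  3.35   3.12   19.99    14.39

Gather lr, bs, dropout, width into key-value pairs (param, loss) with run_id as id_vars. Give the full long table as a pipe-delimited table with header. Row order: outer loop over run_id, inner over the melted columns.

| run_id | param | loss |
| run028 | lr | 88.39 |
| run028 | bs | 22.76 |
| run028 | dropout | 64.26 |
| run028 | width | 92.31 |
| run029 | lr | 49.61 |
| run029 | bs | 64.88 |
| run029 | dropout | 57.93 |
| run029 | width | 90.1 |
| run030 | lr | 3.35 |
| run030 | bs | 3.12 |
| run030 | dropout | 19.99 |
| run030 | width | 14.39 |

Each (run_id, column) pair becomes one row: 3 × 4 = 12 rows.
For example, (run028, lr) → loss=88.39.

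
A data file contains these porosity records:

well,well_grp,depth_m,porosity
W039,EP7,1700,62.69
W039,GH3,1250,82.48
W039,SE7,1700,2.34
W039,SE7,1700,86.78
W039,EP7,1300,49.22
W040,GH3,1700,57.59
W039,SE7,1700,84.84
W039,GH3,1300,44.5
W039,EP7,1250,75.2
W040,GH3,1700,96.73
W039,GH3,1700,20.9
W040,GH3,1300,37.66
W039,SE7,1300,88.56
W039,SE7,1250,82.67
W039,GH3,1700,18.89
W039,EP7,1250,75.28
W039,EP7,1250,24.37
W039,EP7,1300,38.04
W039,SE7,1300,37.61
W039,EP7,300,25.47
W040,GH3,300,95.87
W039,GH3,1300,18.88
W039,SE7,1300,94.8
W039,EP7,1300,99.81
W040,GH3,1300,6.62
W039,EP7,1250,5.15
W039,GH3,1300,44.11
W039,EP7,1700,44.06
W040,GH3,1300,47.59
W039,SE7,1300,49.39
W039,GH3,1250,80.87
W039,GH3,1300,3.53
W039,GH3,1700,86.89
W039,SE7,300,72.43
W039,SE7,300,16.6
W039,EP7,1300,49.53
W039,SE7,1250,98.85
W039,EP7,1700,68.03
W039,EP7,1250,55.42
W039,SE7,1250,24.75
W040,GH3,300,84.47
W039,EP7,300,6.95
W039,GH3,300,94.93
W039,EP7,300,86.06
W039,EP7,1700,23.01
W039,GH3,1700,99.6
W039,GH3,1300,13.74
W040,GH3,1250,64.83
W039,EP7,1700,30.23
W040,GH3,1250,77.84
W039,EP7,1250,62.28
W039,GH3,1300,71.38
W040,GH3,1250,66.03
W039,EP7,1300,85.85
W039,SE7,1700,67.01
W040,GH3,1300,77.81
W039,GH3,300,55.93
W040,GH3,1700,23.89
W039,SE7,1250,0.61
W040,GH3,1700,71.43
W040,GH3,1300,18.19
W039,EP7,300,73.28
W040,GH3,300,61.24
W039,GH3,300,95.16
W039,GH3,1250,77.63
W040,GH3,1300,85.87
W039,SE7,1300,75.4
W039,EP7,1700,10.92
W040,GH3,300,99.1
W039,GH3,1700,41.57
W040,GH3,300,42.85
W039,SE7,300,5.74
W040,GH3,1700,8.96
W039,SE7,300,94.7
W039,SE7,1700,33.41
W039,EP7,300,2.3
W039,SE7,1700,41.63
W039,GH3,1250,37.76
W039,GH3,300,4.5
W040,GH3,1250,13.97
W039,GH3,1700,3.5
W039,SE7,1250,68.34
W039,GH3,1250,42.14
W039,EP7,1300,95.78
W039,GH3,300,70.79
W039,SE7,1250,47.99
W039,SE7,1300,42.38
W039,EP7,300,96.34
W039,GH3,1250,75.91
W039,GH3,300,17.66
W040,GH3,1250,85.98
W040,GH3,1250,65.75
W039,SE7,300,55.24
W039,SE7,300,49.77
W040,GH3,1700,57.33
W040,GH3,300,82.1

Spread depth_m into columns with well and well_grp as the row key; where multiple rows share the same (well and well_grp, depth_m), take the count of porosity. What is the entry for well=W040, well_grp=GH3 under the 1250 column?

6

Rows with well=W040, well_grp=GH3 and depth_m=1250: porosity values are 64.83, 77.84, 66.03, 13.97, 85.98, 65.75.
6 rows match — count = 6.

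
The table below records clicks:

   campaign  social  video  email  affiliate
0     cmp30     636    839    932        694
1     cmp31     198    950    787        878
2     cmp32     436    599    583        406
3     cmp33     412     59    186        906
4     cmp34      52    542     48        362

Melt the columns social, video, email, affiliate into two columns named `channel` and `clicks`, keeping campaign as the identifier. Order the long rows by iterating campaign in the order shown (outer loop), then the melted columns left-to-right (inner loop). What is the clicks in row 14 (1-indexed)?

59

20 rows total (5 × 4). Row 14: index ⌊(14-1)/4⌋ = 3 into campaign → cmp33; (14-1) mod 4 = 1 into the melted columns → video.
So row 14 is (cmp33, video, 59); clicks = 59.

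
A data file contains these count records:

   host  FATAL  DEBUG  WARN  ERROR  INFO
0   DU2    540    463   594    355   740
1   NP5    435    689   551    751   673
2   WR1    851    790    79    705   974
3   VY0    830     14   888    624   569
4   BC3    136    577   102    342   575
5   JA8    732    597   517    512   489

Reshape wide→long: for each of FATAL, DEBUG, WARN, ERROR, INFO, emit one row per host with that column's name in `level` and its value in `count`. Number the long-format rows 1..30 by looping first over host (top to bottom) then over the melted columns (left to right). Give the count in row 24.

30 rows total (6 × 5). Row 24: index ⌊(24-1)/5⌋ = 4 into host → BC3; (24-1) mod 5 = 3 into the melted columns → ERROR.
So row 24 is (BC3, ERROR, 342); count = 342.

342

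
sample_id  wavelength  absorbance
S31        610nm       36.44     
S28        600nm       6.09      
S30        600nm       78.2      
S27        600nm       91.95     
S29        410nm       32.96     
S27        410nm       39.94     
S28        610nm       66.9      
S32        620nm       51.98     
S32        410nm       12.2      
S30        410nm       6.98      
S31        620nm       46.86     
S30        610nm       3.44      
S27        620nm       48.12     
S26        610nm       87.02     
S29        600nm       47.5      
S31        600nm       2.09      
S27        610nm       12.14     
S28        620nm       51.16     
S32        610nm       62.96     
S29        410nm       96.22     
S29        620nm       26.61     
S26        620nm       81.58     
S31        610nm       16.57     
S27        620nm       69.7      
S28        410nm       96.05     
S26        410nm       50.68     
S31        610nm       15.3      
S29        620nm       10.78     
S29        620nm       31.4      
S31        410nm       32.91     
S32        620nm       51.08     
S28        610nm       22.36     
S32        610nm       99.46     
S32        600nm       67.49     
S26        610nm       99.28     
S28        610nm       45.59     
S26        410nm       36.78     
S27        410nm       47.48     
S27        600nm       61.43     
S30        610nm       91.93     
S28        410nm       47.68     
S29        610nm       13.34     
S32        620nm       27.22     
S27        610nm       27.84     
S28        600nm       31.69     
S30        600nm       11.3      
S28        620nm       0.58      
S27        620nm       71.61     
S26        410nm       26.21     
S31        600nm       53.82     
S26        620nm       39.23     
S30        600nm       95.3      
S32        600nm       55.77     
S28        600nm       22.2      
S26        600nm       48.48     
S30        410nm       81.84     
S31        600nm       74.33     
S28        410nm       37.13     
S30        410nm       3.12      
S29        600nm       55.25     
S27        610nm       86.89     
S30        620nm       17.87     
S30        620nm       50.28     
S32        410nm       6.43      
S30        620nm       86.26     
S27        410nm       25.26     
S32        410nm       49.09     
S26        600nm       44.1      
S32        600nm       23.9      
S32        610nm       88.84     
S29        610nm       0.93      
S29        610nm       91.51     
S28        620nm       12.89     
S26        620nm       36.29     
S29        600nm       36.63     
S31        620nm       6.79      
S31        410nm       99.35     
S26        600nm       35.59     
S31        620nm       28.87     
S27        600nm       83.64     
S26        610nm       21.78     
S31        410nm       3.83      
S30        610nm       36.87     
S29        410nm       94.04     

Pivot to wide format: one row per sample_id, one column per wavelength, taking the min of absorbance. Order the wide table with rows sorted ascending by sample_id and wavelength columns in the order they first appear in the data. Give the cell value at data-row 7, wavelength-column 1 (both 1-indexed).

62.96

With rows sorted ascending by sample_id, row 7 is sample_id=S32. wavelength columns in first-appearance order: 610nm, 600nm, 410nm, 620nm; column 1 is 610nm.
Long rows with sample_id=S32, wavelength=610nm: min(62.96, 99.46, 88.84) = 62.96.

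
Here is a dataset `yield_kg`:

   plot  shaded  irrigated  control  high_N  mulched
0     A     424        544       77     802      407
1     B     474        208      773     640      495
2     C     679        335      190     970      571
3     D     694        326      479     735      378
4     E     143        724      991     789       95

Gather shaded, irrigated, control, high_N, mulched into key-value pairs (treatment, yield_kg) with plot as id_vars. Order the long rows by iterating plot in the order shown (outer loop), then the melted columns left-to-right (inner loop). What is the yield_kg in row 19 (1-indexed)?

25 rows total (5 × 5). Row 19: index ⌊(19-1)/5⌋ = 3 into plot → D; (19-1) mod 5 = 3 into the melted columns → high_N.
So row 19 is (D, high_N, 735); yield_kg = 735.

735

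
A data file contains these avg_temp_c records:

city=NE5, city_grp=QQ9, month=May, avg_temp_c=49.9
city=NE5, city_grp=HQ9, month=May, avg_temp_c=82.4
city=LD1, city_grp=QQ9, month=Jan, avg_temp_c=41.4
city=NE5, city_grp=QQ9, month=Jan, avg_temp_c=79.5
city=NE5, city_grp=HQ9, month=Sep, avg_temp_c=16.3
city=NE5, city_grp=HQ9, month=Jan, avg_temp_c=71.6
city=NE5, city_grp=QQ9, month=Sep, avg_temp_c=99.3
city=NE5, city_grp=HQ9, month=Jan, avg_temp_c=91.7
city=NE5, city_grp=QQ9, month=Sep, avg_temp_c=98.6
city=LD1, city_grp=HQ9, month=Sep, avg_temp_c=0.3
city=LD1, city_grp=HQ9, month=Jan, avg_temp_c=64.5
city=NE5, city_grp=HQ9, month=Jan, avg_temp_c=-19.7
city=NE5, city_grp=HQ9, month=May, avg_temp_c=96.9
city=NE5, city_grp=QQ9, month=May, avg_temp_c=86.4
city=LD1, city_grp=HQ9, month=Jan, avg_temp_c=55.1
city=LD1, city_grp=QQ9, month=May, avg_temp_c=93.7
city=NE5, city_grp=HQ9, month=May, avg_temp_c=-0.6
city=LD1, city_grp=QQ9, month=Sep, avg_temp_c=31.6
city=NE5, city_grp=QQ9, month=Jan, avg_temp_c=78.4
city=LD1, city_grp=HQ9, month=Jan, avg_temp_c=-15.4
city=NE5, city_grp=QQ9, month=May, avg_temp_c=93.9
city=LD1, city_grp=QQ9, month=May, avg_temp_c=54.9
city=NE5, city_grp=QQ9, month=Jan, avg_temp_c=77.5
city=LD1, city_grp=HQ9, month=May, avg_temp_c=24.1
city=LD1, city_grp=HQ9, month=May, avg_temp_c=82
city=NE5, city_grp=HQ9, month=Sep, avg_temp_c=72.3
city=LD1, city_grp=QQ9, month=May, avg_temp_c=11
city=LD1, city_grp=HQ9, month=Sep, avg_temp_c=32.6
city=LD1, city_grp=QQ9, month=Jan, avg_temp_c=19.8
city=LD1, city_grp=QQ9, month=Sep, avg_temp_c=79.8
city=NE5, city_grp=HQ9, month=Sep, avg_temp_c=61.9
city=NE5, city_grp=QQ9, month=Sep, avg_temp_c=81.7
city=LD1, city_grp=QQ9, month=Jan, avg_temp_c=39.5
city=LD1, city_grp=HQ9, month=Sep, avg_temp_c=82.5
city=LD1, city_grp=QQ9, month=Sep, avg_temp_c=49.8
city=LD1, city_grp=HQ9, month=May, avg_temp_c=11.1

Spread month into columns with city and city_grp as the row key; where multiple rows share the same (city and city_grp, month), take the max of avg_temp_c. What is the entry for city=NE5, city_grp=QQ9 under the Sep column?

99.3

Rows with city=NE5, city_grp=QQ9 and month=Sep: avg_temp_c values are 99.3, 98.6, 81.7.
max(99.3, 98.6, 81.7) = 99.3.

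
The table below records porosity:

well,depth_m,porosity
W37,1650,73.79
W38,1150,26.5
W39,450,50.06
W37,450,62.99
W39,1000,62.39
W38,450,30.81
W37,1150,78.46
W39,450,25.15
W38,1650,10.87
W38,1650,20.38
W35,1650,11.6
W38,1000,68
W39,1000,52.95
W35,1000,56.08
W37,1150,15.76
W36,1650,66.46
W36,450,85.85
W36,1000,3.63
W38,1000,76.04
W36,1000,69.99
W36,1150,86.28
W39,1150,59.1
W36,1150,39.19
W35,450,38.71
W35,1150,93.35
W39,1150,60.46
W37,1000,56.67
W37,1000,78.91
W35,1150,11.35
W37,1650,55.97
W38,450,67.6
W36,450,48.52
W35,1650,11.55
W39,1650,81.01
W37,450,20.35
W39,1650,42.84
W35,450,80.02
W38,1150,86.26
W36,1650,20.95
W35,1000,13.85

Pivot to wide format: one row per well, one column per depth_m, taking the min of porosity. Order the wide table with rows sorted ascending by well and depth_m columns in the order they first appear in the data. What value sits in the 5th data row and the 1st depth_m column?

42.84

With rows sorted ascending by well, row 5 is well=W39. depth_m columns in first-appearance order: 1650, 1150, 450, 1000; column 1 is 1650.
Long rows with well=W39, depth_m=1650: min(81.01, 42.84) = 42.84.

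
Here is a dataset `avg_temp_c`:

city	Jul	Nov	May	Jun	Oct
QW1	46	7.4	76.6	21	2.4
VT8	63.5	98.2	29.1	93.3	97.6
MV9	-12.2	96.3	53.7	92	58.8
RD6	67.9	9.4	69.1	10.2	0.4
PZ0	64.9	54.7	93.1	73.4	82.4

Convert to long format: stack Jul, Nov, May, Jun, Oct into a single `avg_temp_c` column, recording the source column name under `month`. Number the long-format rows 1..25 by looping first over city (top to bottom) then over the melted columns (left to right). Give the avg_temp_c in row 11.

-12.2

25 rows total (5 × 5). Row 11: index ⌊(11-1)/5⌋ = 2 into city → MV9; (11-1) mod 5 = 0 into the melted columns → Jul.
So row 11 is (MV9, Jul, -12.2); avg_temp_c = -12.2.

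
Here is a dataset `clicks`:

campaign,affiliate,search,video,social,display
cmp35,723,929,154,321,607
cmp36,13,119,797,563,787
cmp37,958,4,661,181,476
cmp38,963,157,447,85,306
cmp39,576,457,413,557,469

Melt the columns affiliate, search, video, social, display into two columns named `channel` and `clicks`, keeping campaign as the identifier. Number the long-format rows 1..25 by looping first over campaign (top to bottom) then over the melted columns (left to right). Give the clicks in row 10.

25 rows total (5 × 5). Row 10: index ⌊(10-1)/5⌋ = 1 into campaign → cmp36; (10-1) mod 5 = 4 into the melted columns → display.
So row 10 is (cmp36, display, 787); clicks = 787.

787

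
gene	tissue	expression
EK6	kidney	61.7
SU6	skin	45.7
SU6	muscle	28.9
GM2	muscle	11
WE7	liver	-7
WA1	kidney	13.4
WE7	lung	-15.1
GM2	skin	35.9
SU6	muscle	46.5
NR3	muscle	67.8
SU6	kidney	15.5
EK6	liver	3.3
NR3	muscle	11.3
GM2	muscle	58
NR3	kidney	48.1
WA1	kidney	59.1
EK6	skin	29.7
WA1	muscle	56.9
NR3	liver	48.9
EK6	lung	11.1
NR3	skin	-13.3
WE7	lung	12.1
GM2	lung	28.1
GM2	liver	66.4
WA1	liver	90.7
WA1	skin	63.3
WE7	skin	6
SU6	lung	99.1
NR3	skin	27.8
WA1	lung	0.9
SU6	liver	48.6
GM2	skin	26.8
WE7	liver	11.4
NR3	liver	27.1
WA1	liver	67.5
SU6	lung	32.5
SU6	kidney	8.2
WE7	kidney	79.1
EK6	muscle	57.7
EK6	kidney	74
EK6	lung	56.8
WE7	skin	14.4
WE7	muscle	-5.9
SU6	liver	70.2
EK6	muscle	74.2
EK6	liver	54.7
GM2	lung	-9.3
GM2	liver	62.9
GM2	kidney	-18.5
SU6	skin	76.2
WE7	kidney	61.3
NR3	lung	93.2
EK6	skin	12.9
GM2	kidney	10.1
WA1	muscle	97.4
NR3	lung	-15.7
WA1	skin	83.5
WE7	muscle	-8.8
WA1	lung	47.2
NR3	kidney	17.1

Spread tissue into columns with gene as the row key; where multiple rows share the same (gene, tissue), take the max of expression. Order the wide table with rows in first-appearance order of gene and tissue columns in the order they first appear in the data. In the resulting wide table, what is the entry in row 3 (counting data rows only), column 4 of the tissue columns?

66.4

With rows in first-appearance order of gene, row 3 is gene=GM2. tissue columns in first-appearance order: kidney, skin, muscle, liver, lung; column 4 is liver.
Long rows with gene=GM2, tissue=liver: max(66.4, 62.9) = 66.4.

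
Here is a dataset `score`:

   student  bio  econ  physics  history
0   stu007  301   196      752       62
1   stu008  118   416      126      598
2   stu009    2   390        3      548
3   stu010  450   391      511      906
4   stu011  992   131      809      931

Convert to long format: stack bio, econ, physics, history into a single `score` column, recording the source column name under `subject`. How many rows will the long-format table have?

5 student values × 4 melted columns = 20 rows.

20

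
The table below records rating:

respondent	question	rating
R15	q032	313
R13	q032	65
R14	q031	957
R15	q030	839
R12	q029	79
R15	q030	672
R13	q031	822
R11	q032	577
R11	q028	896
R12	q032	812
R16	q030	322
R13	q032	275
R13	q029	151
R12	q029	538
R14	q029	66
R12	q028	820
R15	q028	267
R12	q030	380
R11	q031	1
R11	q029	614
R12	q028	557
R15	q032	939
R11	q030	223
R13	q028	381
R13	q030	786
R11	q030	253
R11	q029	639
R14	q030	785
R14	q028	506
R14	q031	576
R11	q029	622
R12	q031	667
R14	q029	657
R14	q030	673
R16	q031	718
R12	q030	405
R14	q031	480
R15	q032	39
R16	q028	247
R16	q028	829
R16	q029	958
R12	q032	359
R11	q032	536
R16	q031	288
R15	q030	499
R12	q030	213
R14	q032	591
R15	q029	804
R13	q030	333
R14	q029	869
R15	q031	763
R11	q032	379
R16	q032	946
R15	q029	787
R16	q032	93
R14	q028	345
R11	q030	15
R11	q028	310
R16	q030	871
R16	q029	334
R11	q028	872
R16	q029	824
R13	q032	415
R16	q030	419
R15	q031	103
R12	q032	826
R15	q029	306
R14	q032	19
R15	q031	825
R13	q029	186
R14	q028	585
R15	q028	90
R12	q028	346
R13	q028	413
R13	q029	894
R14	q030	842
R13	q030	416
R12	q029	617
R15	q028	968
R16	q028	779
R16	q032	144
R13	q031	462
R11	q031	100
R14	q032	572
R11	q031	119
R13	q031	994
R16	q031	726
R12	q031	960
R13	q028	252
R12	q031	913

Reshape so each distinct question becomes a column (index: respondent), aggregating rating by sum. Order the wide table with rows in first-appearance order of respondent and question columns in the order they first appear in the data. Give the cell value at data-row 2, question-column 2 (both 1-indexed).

With rows in first-appearance order of respondent, row 2 is respondent=R13. question columns in first-appearance order: q032, q031, q030, q029, q028; column 2 is q031.
Long rows with respondent=R13, question=q031: 822 + 462 + 994 = 2278.

2278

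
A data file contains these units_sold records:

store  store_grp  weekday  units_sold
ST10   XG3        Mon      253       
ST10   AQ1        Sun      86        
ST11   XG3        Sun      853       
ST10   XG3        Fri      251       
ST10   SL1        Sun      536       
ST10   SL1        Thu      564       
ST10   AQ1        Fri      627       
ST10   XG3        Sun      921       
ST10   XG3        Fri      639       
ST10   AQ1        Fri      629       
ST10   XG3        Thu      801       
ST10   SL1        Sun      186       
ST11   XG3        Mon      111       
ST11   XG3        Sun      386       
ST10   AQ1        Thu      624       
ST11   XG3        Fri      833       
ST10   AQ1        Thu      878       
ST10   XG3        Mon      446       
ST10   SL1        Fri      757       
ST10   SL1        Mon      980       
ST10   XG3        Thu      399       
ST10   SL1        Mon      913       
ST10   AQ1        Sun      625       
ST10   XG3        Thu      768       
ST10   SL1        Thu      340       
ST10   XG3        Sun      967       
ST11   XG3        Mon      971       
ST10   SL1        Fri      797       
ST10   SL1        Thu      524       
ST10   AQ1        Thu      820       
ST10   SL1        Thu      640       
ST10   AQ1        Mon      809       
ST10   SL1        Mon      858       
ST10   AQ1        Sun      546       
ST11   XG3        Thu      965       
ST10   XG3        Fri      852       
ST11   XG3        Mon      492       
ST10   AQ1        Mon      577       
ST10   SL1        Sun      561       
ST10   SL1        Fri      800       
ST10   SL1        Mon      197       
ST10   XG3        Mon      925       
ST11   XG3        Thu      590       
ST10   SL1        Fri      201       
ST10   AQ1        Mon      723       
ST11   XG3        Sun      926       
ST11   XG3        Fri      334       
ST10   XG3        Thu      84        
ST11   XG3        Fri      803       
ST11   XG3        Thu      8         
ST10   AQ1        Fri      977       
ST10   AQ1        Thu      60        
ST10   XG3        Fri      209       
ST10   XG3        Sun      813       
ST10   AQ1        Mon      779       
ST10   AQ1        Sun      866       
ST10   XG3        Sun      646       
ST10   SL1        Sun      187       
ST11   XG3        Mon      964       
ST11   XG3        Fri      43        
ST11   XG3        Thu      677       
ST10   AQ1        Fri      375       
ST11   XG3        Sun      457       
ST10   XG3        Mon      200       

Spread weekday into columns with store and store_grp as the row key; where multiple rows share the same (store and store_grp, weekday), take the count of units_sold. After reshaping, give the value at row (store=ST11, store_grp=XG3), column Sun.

Rows with store=ST11, store_grp=XG3 and weekday=Sun: units_sold values are 853, 386, 926, 457.
4 rows match — count = 4.

4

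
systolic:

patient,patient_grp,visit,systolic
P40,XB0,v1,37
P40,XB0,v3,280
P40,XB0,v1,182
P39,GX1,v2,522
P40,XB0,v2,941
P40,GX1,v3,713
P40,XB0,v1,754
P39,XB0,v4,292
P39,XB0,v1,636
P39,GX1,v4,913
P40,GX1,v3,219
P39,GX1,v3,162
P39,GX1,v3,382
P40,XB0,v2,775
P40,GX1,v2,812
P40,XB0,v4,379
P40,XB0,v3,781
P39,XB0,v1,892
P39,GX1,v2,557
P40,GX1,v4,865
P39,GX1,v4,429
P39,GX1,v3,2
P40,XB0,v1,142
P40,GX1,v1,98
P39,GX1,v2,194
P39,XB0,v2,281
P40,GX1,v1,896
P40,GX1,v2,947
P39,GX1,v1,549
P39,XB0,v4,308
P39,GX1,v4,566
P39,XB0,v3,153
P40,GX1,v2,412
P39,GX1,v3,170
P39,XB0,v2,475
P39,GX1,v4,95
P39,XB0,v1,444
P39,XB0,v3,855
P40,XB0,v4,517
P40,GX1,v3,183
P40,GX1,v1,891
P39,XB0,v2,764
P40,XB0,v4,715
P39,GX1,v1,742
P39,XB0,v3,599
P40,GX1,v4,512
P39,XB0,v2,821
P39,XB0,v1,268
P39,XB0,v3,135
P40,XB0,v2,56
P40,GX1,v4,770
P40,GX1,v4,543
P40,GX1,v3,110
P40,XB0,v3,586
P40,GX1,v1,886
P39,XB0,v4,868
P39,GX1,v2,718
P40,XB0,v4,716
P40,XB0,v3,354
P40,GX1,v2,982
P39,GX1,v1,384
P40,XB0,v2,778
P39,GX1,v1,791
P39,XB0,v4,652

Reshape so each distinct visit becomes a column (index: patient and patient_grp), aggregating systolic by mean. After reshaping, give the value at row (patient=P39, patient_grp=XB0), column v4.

Rows with patient=P39, patient_grp=XB0 and visit=v4: systolic values are 292, 308, 868, 652.
(292 + 308 + 868 + 652) / 4 = 530.

530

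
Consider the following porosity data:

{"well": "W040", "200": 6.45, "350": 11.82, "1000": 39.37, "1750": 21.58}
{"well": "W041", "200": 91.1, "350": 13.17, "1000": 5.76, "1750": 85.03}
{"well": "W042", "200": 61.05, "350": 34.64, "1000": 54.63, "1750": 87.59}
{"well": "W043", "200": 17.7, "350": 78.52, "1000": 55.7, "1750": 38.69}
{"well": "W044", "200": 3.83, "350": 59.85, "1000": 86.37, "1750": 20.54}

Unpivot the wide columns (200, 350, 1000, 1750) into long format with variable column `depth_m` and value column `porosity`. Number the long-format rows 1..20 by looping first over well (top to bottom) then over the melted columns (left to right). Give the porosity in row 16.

38.69

20 rows total (5 × 4). Row 16: index ⌊(16-1)/4⌋ = 3 into well → W043; (16-1) mod 4 = 3 into the melted columns → 1750.
So row 16 is (W043, 1750, 38.69); porosity = 38.69.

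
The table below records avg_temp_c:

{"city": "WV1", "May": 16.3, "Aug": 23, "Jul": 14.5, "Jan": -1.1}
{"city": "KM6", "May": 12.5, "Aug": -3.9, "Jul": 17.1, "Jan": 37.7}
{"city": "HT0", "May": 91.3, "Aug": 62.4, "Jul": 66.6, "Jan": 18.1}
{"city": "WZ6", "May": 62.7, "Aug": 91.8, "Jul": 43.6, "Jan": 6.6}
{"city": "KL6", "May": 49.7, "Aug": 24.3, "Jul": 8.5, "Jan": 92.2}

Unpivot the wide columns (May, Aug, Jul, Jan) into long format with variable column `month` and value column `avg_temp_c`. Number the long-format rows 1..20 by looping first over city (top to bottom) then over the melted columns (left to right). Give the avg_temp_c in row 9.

20 rows total (5 × 4). Row 9: index ⌊(9-1)/4⌋ = 2 into city → HT0; (9-1) mod 4 = 0 into the melted columns → May.
So row 9 is (HT0, May, 91.3); avg_temp_c = 91.3.

91.3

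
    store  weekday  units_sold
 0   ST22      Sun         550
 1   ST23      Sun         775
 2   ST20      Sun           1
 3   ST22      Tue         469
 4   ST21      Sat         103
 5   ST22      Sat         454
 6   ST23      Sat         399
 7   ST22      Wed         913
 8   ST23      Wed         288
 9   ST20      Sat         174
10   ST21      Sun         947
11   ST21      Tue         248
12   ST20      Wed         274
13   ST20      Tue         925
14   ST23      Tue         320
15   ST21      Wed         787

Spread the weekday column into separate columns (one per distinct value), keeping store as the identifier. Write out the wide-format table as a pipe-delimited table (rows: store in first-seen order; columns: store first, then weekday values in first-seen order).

Columns: store plus the 4 distinct weekday values (Sun, Tue, Sat, Wed).
For example, row ST22 column Sun takes units_sold=550 from the long row (ST22, Sun).

| store | Sun | Tue | Sat | Wed |
| ST22 | 550 | 469 | 454 | 913 |
| ST23 | 775 | 320 | 399 | 288 |
| ST20 | 1 | 925 | 174 | 274 |
| ST21 | 947 | 248 | 103 | 787 |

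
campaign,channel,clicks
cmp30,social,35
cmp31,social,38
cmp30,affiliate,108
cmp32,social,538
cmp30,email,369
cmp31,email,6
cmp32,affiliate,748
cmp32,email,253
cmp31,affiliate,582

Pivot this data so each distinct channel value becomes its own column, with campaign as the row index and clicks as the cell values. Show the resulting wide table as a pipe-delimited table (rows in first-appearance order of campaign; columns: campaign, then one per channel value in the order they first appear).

| campaign | social | affiliate | email |
| cmp30 | 35 | 108 | 369 |
| cmp31 | 38 | 582 | 6 |
| cmp32 | 538 | 748 | 253 |

Columns: campaign plus the 3 distinct channel values (social, affiliate, email).
For example, row cmp30 column social takes clicks=35 from the long row (cmp30, social).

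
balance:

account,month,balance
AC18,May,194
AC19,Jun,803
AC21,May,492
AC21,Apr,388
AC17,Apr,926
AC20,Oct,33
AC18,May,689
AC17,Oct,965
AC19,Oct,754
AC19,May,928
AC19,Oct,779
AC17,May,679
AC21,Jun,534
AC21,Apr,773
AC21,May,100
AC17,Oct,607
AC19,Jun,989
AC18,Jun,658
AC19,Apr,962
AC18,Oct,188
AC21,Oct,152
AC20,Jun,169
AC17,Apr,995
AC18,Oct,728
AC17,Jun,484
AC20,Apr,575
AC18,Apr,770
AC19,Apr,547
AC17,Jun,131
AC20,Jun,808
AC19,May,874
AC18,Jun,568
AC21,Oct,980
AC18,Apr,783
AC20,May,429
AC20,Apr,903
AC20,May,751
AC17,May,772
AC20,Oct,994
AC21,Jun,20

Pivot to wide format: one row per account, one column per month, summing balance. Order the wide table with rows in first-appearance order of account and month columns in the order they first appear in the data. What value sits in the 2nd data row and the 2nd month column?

1792

With rows in first-appearance order of account, row 2 is account=AC19. month columns in first-appearance order: May, Jun, Apr, Oct; column 2 is Jun.
Long rows with account=AC19, month=Jun: 803 + 989 = 1792.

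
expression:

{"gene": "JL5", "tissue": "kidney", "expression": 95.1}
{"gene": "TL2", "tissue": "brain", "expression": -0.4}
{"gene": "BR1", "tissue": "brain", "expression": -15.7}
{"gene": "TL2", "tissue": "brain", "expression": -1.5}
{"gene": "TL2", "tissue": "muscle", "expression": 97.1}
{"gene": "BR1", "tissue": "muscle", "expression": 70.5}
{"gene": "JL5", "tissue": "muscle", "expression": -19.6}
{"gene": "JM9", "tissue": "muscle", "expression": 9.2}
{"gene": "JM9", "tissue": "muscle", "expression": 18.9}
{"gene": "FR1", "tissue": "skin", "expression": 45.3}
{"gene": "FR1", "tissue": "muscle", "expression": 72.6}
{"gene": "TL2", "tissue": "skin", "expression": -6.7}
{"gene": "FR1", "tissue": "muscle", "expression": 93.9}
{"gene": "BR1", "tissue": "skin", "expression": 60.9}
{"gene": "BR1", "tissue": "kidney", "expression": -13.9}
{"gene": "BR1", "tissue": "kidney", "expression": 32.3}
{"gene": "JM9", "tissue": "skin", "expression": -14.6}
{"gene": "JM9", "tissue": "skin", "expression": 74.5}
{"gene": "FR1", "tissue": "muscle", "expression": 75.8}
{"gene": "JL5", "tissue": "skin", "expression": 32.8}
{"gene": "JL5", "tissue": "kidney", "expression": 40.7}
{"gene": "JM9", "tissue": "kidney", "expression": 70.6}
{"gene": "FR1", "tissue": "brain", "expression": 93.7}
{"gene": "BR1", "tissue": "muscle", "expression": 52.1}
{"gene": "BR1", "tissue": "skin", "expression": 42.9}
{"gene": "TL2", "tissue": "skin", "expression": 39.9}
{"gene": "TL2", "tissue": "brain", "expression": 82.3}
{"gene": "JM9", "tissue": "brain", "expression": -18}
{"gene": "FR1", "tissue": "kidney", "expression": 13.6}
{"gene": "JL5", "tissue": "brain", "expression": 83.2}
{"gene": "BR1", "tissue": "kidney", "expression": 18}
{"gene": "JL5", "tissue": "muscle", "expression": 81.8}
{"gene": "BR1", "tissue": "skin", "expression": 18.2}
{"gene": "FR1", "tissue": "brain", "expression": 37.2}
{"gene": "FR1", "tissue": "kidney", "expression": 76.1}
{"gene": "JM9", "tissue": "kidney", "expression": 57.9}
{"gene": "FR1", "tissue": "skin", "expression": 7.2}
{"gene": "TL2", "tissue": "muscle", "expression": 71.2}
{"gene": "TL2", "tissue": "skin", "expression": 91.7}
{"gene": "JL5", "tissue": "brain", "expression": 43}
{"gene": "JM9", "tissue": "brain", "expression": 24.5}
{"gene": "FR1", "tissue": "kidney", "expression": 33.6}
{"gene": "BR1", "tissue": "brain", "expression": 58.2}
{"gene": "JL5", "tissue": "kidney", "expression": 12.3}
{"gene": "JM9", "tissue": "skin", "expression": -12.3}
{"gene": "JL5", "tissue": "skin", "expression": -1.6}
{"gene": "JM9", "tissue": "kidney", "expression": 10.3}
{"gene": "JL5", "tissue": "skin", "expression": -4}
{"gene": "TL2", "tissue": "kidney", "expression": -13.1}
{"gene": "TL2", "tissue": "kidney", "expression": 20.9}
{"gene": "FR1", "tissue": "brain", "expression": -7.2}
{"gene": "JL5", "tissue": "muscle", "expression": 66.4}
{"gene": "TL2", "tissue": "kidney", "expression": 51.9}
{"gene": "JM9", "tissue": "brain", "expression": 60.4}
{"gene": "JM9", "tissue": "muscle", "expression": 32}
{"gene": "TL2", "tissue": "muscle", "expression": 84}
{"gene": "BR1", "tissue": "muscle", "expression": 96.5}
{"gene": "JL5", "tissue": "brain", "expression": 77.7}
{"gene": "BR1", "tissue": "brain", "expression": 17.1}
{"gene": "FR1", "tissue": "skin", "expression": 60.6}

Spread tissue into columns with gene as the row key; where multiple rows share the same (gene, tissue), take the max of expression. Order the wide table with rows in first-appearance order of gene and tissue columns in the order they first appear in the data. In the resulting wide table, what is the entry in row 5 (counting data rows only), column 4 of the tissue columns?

60.6

With rows in first-appearance order of gene, row 5 is gene=FR1. tissue columns in first-appearance order: kidney, brain, muscle, skin; column 4 is skin.
Long rows with gene=FR1, tissue=skin: max(45.3, 7.2, 60.6) = 60.6.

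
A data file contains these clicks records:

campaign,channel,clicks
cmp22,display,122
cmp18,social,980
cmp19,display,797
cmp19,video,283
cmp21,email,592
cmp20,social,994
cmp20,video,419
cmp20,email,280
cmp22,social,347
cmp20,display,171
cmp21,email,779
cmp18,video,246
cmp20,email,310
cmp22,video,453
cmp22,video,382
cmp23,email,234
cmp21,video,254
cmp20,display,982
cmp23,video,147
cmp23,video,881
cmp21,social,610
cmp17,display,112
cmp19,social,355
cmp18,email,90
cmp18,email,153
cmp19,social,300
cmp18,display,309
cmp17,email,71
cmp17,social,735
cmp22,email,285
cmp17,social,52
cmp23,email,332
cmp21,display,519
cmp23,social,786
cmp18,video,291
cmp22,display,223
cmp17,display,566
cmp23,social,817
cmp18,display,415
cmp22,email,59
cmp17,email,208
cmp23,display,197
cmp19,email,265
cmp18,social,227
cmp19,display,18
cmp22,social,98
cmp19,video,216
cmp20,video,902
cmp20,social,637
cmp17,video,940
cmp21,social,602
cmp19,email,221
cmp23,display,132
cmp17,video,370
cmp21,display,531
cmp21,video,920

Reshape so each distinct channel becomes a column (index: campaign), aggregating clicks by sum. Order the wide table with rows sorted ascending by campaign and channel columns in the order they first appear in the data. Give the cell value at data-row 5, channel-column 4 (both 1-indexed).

1371

With rows sorted ascending by campaign, row 5 is campaign=cmp21. channel columns in first-appearance order: display, social, video, email; column 4 is email.
Long rows with campaign=cmp21, channel=email: 592 + 779 = 1371.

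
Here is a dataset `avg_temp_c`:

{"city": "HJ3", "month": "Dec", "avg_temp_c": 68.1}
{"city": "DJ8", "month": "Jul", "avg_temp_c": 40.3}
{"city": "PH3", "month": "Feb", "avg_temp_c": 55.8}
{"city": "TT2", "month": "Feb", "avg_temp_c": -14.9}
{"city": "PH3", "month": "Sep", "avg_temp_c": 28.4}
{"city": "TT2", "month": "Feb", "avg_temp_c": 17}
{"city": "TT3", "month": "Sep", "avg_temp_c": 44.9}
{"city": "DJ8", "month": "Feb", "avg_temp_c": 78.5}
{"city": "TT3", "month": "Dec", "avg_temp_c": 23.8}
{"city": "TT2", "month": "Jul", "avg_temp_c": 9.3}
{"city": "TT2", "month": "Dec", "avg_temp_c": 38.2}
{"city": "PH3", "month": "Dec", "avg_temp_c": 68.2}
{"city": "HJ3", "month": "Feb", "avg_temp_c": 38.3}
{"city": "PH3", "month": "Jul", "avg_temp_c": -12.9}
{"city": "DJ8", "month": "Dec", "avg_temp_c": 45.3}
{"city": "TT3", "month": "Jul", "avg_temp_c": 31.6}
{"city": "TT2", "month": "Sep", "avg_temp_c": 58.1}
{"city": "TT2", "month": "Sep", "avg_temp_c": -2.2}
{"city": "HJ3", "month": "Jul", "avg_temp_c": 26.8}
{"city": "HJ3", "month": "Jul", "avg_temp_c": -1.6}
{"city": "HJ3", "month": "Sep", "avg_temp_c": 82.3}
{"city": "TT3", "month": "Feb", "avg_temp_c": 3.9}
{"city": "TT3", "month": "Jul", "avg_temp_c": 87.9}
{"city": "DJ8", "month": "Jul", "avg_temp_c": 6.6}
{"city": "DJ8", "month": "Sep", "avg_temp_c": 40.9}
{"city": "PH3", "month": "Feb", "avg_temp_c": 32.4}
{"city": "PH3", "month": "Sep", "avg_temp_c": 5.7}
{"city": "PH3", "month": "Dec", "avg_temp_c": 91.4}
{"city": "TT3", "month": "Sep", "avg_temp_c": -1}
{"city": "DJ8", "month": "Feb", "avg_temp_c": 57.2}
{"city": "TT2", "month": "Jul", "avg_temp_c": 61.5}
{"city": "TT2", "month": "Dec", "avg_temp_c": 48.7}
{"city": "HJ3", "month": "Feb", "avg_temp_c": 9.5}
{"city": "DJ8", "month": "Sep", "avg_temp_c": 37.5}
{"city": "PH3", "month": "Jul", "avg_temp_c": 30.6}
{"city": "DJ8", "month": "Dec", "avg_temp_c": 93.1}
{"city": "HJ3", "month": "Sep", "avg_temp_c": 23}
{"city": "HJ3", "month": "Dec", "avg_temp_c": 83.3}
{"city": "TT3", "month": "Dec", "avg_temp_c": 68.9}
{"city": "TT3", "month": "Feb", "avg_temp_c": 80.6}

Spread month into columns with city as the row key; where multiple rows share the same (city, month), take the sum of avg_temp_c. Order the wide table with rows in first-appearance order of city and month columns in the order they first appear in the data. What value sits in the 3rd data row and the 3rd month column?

With rows in first-appearance order of city, row 3 is city=PH3. month columns in first-appearance order: Dec, Jul, Feb, Sep; column 3 is Feb.
Long rows with city=PH3, month=Feb: 55.8 + 32.4 = 88.2.

88.2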